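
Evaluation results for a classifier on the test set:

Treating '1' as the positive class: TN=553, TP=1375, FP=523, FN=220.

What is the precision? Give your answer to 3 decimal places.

Precision = TP/(TP+FP) = 1375/(1375+523) = 1375/1898 = 0.724

0.724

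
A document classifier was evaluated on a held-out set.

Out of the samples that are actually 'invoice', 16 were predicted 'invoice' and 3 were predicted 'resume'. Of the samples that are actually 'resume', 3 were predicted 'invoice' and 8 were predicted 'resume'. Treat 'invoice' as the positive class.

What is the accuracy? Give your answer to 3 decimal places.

0.800

Accuracy = (TP+TN)/N = (16+8)/30 = 0.800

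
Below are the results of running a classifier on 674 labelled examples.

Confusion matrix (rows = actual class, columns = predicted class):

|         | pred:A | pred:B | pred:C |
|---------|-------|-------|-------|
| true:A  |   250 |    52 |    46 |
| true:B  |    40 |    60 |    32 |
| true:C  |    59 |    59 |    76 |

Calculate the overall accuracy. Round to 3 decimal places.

0.573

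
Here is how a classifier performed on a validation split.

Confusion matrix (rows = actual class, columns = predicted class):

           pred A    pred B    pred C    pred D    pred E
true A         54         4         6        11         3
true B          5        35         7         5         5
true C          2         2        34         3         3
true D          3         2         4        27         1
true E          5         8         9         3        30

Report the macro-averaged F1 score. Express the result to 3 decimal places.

Per-class F1 score (2·TP/(2·TP+FP+FN)):
  A: TP=54, FP=5+2+3+5=15, FN=4+6+11+3=24 → 108/147 = 0.7347
  B: TP=35, FP=4+2+2+8=16, FN=5+7+5+5=22 → 70/108 = 0.6481
  C: TP=34, FP=6+7+4+9=26, FN=2+2+3+3=10 → 68/104 = 0.6538
  D: TP=27, FP=11+5+3+3=22, FN=3+2+4+1=10 → 54/86 = 0.6279
  E: TP=30, FP=3+5+3+1=12, FN=5+8+9+3=25 → 60/97 = 0.6186
Macro-F1 score = mean = (0.7347 + 0.6481 + 0.6538 + 0.6279 + 0.6186) / 5 = 0.657

0.657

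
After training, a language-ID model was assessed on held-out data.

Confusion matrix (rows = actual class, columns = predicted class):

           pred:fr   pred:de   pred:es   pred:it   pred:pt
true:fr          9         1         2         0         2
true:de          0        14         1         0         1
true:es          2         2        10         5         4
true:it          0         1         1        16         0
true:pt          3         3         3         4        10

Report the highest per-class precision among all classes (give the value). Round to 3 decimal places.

0.667

Per-class precision (TP/(TP+FP)):
  fr: TP=9, FP=0+2+0+3=5 → 9/14 = 0.6429
  de: TP=14, FP=1+2+1+3=7 → 14/21 = 0.6667
  es: TP=10, FP=2+1+1+3=7 → 10/17 = 0.5882
  it: TP=16, FP=0+0+5+4=9 → 16/25 = 0.6400
  pt: TP=10, FP=2+1+4+0=7 → 10/17 = 0.5882
Highest is class 'de' with precision = 0.667.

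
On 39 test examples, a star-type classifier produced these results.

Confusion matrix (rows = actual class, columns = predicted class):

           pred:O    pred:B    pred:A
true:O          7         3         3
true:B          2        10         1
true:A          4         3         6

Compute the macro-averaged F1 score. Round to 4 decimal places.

Per-class F1 score (2·TP/(2·TP+FP+FN)):
  O: TP=7, FP=2+4=6, FN=3+3=6 → 14/26 = 0.53846
  B: TP=10, FP=3+3=6, FN=2+1=3 → 20/29 = 0.68966
  A: TP=6, FP=3+1=4, FN=4+3=7 → 12/23 = 0.52174
Macro-F1 score = mean = (0.53846 + 0.68966 + 0.52174) / 3 = 0.5833

0.5833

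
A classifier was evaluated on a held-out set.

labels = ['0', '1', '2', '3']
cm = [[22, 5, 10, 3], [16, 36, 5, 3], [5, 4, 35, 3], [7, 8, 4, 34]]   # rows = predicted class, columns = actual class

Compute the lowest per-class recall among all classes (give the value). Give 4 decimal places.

0.4400

Per-class recall (TP/(TP+FN)):
  0: TP=22, FN=16+5+7=28 → 22/50 = 0.44000
  1: TP=36, FN=5+4+8=17 → 36/53 = 0.67925
  2: TP=35, FN=10+5+4=19 → 35/54 = 0.64815
  3: TP=34, FN=3+3+3=9 → 34/43 = 0.79070
Lowest is class '0' with recall = 0.4400.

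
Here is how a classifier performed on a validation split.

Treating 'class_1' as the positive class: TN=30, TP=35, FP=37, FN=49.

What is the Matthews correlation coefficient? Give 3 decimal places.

-0.135

MCC = (TP·TN − FP·FN) / √((TP+FP)(TP+FN)(TN+FP)(TN+FN))
Numerator = 35·30 − 37·49 = -763
Denominator = √(72·84·67·79) = √32012064 = 5657.9205
MCC = -763 / 5657.9205 = -0.135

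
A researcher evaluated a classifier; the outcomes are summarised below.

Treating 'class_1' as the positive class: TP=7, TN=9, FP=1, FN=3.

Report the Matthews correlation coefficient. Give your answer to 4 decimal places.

MCC = (TP·TN − FP·FN) / √((TP+FP)(TP+FN)(TN+FP)(TN+FN))
Numerator = 7·9 − 1·3 = 60
Denominator = √(8·10·10·12) = √9600 = 97.9796
MCC = 60 / 97.9796 = 0.6124

0.6124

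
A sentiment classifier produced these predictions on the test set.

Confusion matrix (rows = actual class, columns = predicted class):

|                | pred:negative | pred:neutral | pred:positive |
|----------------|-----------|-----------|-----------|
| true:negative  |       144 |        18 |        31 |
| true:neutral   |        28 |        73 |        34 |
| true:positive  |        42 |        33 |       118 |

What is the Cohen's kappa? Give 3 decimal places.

Observed agreement pₒ = trace/N = 335/521 = 0.6430
Expected agreement pₑ = Σ (rowᵢ·colᵢ)/N² = (193·214 + 135·124 + 193·183)/521² = 0.3439
κ = (pₒ − pₑ)/(1 − pₑ) = (0.6430 − 0.3439)/(1 − 0.3439) = 0.456

0.456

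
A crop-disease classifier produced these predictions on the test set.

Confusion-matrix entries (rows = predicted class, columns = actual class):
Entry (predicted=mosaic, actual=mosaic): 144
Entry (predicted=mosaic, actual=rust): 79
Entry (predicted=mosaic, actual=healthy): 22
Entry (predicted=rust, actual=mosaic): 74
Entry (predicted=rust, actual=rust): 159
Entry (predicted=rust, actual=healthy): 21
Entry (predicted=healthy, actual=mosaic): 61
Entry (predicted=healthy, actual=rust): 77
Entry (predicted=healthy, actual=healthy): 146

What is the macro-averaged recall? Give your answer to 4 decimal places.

Per-class recall (TP/(TP+FN)):
  mosaic: TP=144, FN=74+61=135 → 144/279 = 0.51613
  rust: TP=159, FN=79+77=156 → 159/315 = 0.50476
  healthy: TP=146, FN=22+21=43 → 146/189 = 0.77249
Macro-recall = mean = (0.51613 + 0.50476 + 0.77249) / 3 = 0.5978

0.5978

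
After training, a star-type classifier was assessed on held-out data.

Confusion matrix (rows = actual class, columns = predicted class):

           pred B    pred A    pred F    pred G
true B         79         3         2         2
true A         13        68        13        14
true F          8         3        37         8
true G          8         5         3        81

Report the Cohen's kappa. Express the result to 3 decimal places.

Observed agreement pₒ = trace/N = 265/347 = 0.7637
Expected agreement pₑ = Σ (rowᵢ·colᵢ)/N² = (86·108 + 108·79 + 56·55 + 97·105)/347² = 0.2582
κ = (pₒ − pₑ)/(1 − pₑ) = (0.7637 − 0.2582)/(1 − 0.2582) = 0.681

0.681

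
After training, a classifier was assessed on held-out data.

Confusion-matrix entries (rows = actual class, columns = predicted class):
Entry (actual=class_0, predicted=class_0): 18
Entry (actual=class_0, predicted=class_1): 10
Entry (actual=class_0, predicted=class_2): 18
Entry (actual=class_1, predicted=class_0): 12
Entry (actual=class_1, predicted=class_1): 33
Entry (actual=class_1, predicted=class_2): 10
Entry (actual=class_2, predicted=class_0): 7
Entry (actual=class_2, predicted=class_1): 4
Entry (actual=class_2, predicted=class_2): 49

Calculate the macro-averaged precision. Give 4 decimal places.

0.6083

Per-class precision (TP/(TP+FP)):
  class_0: TP=18, FP=12+7=19 → 18/37 = 0.48649
  class_1: TP=33, FP=10+4=14 → 33/47 = 0.70213
  class_2: TP=49, FP=18+10=28 → 49/77 = 0.63636
Macro-precision = mean = (0.48649 + 0.70213 + 0.63636) / 3 = 0.6083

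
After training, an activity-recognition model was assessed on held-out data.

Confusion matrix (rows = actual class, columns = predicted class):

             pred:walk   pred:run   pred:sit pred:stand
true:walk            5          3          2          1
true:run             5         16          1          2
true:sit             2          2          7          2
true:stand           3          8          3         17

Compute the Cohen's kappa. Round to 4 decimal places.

Observed agreement pₒ = trace/N = 45/79 = 0.56962
Expected agreement pₑ = Σ (rowᵢ·colᵢ)/N² = (11·15 + 24·29 + 13·13 + 31·22)/79² = 0.27432
κ = (pₒ − pₑ)/(1 − pₑ) = (0.56962 − 0.27432)/(1 − 0.27432) = 0.4069

0.4069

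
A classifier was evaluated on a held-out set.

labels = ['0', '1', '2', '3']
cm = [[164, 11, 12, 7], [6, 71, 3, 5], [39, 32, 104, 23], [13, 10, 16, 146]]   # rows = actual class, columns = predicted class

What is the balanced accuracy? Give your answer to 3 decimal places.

0.749

Balanced accuracy = mean of per-class recall.
  0: recall = 164/194 = 0.8454
  1: recall = 71/85 = 0.8353
  2: recall = 104/198 = 0.5253
  3: recall = 146/185 = 0.7892
Mean = (0.8454 + 0.8353 + 0.5253 + 0.7892) / 4 = 0.749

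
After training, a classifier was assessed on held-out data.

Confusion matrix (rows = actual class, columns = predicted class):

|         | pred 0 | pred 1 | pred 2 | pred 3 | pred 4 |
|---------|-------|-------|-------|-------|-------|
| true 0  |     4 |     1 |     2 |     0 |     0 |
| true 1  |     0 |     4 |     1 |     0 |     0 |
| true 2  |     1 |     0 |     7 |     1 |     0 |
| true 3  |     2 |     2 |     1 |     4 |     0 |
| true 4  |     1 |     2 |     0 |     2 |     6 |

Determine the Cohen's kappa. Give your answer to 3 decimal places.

Observed agreement pₒ = trace/N = 25/41 = 0.6098
Expected agreement pₑ = Σ (rowᵢ·colᵢ)/N² = (7·8 + 5·9 + 9·11 + 9·7 + 11·6)/41² = 0.1957
κ = (pₒ − pₑ)/(1 − pₑ) = (0.6098 − 0.1957)/(1 − 0.1957) = 0.515

0.515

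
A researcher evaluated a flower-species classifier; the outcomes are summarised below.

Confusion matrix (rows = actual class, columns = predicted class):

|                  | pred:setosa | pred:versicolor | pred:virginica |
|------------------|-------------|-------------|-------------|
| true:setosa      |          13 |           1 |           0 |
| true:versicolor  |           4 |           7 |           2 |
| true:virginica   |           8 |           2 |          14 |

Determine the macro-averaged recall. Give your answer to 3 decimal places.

Per-class recall (TP/(TP+FN)):
  setosa: TP=13, FN=1+0=1 → 13/14 = 0.9286
  versicolor: TP=7, FN=4+2=6 → 7/13 = 0.5385
  virginica: TP=14, FN=8+2=10 → 14/24 = 0.5833
Macro-recall = mean = (0.9286 + 0.5385 + 0.5833) / 3 = 0.683

0.683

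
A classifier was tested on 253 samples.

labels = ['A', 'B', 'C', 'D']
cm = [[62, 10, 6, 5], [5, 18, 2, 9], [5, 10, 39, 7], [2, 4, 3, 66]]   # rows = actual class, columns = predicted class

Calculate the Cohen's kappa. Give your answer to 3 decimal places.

Observed agreement pₒ = trace/N = 185/253 = 0.7312
Expected agreement pₑ = Σ (rowᵢ·colᵢ)/N² = (83·74 + 34·42 + 61·50 + 75·87)/253² = 0.2679
κ = (pₒ − pₑ)/(1 − pₑ) = (0.7312 − 0.2679)/(1 − 0.2679) = 0.633

0.633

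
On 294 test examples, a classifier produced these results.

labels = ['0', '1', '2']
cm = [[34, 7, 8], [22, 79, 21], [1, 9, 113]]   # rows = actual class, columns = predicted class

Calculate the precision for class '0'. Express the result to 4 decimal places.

0.5965

precision = TP/(TP+FP).
0: TP=34, FP=22+1=23 → 34/57 = 0.59649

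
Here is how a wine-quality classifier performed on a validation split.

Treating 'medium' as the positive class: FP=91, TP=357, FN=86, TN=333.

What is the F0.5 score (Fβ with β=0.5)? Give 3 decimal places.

0.799

Fβ = (1+β²)·TP / ((1+β²)·TP + β²·FN + FP), with β²=1/4
= 1.25·357 / (1.25·357 + 0.25·86 + 91) = 0.799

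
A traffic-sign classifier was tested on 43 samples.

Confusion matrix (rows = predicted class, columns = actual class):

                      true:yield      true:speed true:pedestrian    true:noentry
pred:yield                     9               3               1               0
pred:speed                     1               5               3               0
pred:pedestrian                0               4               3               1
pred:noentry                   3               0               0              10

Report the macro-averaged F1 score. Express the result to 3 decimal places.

0.600

Per-class F1 score (2·TP/(2·TP+FP+FN)):
  yield: TP=9, FP=3+1+0=4, FN=1+0+3=4 → 18/26 = 0.6923
  speed: TP=5, FP=1+3+0=4, FN=3+4+0=7 → 10/21 = 0.4762
  pedestrian: TP=3, FP=0+4+1=5, FN=1+3+0=4 → 6/15 = 0.4000
  noentry: TP=10, FP=3+0+0=3, FN=0+0+1=1 → 20/24 = 0.8333
Macro-F1 score = mean = (0.6923 + 0.4762 + 0.4000 + 0.8333) / 4 = 0.600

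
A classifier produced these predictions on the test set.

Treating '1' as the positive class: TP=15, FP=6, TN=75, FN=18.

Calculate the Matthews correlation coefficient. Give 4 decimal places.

MCC = (TP·TN − FP·FN) / √((TP+FP)(TP+FN)(TN+FP)(TN+FN))
Numerator = 15·75 − 6·18 = 1017
Denominator = √(21·33·81·93) = √5220369 = 2284.8127
MCC = 1017 / 2284.8127 = 0.4451

0.4451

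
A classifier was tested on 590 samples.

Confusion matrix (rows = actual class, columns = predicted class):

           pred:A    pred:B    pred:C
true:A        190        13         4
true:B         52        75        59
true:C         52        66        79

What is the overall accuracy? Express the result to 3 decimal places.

Accuracy = trace / total = (190+75+79=344) / 590 = 344/590 = 0.583

0.583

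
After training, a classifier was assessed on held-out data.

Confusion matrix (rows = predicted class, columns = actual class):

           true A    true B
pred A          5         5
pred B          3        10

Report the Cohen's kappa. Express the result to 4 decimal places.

0.2756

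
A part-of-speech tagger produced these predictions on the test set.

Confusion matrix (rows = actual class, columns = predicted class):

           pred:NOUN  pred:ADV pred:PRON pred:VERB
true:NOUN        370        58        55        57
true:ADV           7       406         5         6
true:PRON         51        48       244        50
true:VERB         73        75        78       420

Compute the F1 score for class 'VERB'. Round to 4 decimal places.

Take TP from the diagonal, FP from the rest of the 'VERB' prediction marginal, FN from the rest of the 'VERB' actual marginal.
F1 score = 2·TP/(2·TP+FP+FN).
VERB: TP=420, FP=57+6+50=113, FN=73+75+78=226 → 840/1179 = 0.71247

0.7125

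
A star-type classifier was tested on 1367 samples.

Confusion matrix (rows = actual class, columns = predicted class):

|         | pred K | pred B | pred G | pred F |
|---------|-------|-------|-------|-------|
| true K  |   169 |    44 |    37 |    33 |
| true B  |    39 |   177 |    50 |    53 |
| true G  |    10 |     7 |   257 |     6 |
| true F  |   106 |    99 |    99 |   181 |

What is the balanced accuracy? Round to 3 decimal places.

Balanced accuracy = mean of per-class recall.
  K: recall = 169/283 = 0.5972
  B: recall = 177/319 = 0.5549
  G: recall = 257/280 = 0.9179
  F: recall = 181/485 = 0.3732
Mean = (0.5972 + 0.5549 + 0.9179 + 0.3732) / 4 = 0.611

0.611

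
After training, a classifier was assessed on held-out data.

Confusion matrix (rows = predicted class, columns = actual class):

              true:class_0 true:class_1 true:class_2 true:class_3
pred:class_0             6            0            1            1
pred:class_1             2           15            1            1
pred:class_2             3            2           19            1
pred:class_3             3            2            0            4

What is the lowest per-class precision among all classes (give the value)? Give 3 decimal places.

Per-class precision (TP/(TP+FP)):
  class_0: TP=6, FP=0+1+1=2 → 6/8 = 0.7500
  class_1: TP=15, FP=2+1+1=4 → 15/19 = 0.7895
  class_2: TP=19, FP=3+2+1=6 → 19/25 = 0.7600
  class_3: TP=4, FP=3+2+0=5 → 4/9 = 0.4444
Lowest is class 'class_3' with precision = 0.444.

0.444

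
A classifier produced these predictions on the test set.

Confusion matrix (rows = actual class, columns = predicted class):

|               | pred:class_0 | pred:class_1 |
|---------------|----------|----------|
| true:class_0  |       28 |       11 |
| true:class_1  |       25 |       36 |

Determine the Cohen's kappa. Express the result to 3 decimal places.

Observed agreement pₒ = trace/N = 64/100 = 0.6400
Expected agreement pₑ = Σ (rowᵢ·colᵢ)/N² = (39·53 + 61·47)/100² = 0.4934
κ = (pₒ − pₑ)/(1 − pₑ) = (0.6400 − 0.4934)/(1 − 0.4934) = 0.289

0.289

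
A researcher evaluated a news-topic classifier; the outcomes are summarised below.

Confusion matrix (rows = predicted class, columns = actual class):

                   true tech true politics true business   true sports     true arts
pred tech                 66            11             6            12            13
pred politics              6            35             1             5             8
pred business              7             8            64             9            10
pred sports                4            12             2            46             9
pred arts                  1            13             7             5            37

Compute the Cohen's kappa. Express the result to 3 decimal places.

0.530

Observed agreement pₒ = trace/N = 248/397 = 0.6247
Expected agreement pₑ = Σ (rowᵢ·colᵢ)/N² = (84·108 + 79·55 + 80·98 + 77·73 + 77·63)/397² = 0.2013
κ = (pₒ − pₑ)/(1 − pₑ) = (0.6247 − 0.2013)/(1 − 0.2013) = 0.530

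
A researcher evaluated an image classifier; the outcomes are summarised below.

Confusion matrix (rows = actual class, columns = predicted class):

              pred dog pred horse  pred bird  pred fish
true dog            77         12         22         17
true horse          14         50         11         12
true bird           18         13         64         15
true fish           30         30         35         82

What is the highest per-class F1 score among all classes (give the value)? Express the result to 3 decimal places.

Per-class F1 score (2·TP/(2·TP+FP+FN)):
  dog: TP=77, FP=14+18+30=62, FN=12+22+17=51 → 154/267 = 0.5768
  horse: TP=50, FP=12+13+30=55, FN=14+11+12=37 → 100/192 = 0.5208
  bird: TP=64, FP=22+11+35=68, FN=18+13+15=46 → 128/242 = 0.5289
  fish: TP=82, FP=17+12+15=44, FN=30+30+35=95 → 164/303 = 0.5413
Highest is class 'dog' with F1 score = 0.577.

0.577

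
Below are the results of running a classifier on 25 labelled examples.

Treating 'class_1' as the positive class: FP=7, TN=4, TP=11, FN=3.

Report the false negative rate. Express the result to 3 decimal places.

0.214

FNR = FN/(FN+TP) = 3/(3+11) = 0.214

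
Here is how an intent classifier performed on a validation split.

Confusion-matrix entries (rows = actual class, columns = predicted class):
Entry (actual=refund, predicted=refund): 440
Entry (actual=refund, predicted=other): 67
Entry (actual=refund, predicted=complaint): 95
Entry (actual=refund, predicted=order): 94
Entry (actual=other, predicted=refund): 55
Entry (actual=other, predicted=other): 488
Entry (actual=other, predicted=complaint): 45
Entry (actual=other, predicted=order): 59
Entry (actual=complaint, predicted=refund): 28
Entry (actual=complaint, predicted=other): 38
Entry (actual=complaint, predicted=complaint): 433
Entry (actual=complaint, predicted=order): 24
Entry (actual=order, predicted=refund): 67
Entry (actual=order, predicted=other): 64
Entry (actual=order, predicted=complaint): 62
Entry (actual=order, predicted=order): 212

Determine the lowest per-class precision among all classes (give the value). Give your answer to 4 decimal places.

0.5450

Per-class precision (TP/(TP+FP)):
  refund: TP=440, FP=55+28+67=150 → 440/590 = 0.74576
  other: TP=488, FP=67+38+64=169 → 488/657 = 0.74277
  complaint: TP=433, FP=95+45+62=202 → 433/635 = 0.68189
  order: TP=212, FP=94+59+24=177 → 212/389 = 0.54499
Lowest is class 'order' with precision = 0.5450.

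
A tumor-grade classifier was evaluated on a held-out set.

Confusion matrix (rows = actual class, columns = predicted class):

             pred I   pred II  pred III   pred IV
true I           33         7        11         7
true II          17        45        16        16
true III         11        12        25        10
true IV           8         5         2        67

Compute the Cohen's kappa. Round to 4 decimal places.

Observed agreement pₒ = trace/N = 170/292 = 0.58219
Expected agreement pₑ = Σ (rowᵢ·colᵢ)/N² = (58·69 + 94·69 + 58·54 + 82·100)/292² = 0.25591
κ = (pₒ − pₑ)/(1 − pₑ) = (0.58219 − 0.25591)/(1 − 0.25591) = 0.4385

0.4385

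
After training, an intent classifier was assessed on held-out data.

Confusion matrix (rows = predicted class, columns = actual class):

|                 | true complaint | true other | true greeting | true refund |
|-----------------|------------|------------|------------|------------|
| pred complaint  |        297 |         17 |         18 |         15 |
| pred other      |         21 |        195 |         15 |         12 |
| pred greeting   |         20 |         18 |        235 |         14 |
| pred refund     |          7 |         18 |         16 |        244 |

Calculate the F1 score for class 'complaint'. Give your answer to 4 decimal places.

F1 score = 2·TP/(2·TP+FP+FN).
complaint: TP=297, FP=17+18+15=50, FN=21+20+7=48 → 594/692 = 0.85838

0.8584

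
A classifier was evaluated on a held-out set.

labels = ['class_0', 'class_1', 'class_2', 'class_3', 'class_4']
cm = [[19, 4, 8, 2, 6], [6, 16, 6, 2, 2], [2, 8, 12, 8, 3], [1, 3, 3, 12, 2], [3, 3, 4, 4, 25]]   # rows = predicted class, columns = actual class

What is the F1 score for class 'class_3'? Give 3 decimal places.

0.490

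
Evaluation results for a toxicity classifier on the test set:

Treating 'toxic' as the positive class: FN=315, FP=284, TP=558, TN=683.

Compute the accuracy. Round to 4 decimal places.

0.6745

Accuracy = (TP+TN)/N = (558+683)/1840 = 0.6745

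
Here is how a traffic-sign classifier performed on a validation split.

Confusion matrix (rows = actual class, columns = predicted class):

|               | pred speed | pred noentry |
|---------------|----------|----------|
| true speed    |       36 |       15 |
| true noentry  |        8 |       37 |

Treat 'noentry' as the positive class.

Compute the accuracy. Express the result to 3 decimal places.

Accuracy = (TP+TN)/N = (37+36)/96 = 0.760

0.760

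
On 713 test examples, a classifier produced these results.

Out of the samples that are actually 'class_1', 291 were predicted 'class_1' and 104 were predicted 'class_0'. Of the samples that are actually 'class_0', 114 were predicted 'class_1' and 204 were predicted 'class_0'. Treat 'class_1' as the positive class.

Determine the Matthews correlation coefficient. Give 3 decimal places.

0.380

MCC = (TP·TN − FP·FN) / √((TP+FP)(TP+FN)(TN+FP)(TN+FN))
Numerator = 291·204 − 114·104 = 47508
Denominator = √(405·395·318·308) = √15668591400 = 125174.2442
MCC = 47508 / 125174.2442 = 0.380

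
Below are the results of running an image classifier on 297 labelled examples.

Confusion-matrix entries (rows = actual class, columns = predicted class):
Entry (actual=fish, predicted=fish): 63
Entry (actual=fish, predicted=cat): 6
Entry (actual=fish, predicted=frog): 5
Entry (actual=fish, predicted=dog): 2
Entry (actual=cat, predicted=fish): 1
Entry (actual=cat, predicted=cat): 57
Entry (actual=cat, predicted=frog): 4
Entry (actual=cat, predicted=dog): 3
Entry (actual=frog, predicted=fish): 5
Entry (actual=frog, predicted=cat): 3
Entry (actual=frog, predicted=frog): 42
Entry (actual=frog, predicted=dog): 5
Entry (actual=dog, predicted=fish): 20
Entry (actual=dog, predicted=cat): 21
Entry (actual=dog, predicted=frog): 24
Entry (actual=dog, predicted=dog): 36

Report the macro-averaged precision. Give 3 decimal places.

0.676

Per-class precision (TP/(TP+FP)):
  fish: TP=63, FP=1+5+20=26 → 63/89 = 0.7079
  cat: TP=57, FP=6+3+21=30 → 57/87 = 0.6552
  frog: TP=42, FP=5+4+24=33 → 42/75 = 0.5600
  dog: TP=36, FP=2+3+5=10 → 36/46 = 0.7826
Macro-precision = mean = (0.7079 + 0.6552 + 0.5600 + 0.7826) / 4 = 0.676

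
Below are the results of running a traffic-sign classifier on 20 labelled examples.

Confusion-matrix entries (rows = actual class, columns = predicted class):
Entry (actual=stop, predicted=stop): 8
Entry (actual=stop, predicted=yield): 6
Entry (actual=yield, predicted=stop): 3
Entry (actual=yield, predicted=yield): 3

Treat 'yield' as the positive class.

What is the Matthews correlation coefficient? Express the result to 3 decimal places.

0.066

MCC = (TP·TN − FP·FN) / √((TP+FP)(TP+FN)(TN+FP)(TN+FN))
Numerator = 3·8 − 6·3 = 6
Denominator = √(9·6·14·11) = √8316 = 91.1921
MCC = 6 / 91.1921 = 0.066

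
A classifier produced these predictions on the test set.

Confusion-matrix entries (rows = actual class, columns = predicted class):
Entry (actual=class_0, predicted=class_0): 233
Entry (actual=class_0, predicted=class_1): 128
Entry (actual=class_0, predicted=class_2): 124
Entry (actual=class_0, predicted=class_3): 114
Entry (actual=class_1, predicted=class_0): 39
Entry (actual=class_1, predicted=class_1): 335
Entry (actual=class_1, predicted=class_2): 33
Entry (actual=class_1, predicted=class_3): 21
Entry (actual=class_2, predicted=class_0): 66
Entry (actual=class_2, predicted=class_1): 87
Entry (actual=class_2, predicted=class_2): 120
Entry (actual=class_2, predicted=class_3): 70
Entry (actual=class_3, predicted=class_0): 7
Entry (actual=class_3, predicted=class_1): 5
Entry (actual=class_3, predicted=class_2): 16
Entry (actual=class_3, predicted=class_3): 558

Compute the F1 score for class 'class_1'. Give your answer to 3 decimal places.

F1 score = 2·TP/(2·TP+FP+FN).
class_1: TP=335, FP=128+87+5=220, FN=39+33+21=93 → 670/983 = 0.6816

0.682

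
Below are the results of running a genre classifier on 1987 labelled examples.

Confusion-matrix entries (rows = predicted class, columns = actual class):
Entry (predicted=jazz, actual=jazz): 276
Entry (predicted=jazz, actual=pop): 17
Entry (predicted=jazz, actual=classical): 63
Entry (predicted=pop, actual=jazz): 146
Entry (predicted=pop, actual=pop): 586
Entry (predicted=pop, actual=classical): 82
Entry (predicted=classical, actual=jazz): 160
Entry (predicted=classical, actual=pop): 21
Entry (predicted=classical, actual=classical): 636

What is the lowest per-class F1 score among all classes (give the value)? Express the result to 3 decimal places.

0.588

Per-class F1 score (2·TP/(2·TP+FP+FN)):
  jazz: TP=276, FP=17+63=80, FN=146+160=306 → 552/938 = 0.5885
  pop: TP=586, FP=146+82=228, FN=17+21=38 → 1172/1438 = 0.8150
  classical: TP=636, FP=160+21=181, FN=63+82=145 → 1272/1598 = 0.7960
Lowest is class 'jazz' with F1 score = 0.588.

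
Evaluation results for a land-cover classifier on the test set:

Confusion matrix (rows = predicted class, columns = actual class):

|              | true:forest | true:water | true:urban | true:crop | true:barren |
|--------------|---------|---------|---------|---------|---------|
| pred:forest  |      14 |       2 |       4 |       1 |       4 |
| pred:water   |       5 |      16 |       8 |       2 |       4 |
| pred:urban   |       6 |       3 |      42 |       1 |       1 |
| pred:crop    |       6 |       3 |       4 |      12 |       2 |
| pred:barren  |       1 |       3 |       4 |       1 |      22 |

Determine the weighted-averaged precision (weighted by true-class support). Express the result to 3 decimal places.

0.645

Per-class precision (TP/(TP+FP)):
  forest: TP=14, FP=2+4+1+4=11 → 14/25 = 0.5600
  water: TP=16, FP=5+8+2+4=19 → 16/35 = 0.4571
  urban: TP=42, FP=6+3+1+1=11 → 42/53 = 0.7925
  crop: TP=12, FP=6+3+4+2=15 → 12/27 = 0.4444
  barren: TP=22, FP=1+3+4+1=9 → 22/31 = 0.7097
Weighted-precision = Σ (supportᵢ/N)·precisionᵢ with N=171: (32/171)·0.5600 + (27/171)·0.4571 + (62/171)·0.7925 + (17/171)·0.4444 + (33/171)·0.7097 = 0.645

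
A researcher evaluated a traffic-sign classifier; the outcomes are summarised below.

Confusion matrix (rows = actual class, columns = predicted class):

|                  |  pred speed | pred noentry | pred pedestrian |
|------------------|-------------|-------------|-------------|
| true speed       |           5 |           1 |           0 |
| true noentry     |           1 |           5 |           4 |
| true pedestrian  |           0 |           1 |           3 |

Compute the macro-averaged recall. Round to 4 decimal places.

0.6944

Per-class recall (TP/(TP+FN)):
  speed: TP=5, FN=1+0=1 → 5/6 = 0.83333
  noentry: TP=5, FN=1+4=5 → 5/10 = 0.50000
  pedestrian: TP=3, FN=0+1=1 → 3/4 = 0.75000
Macro-recall = mean = (0.83333 + 0.50000 + 0.75000) / 3 = 0.6944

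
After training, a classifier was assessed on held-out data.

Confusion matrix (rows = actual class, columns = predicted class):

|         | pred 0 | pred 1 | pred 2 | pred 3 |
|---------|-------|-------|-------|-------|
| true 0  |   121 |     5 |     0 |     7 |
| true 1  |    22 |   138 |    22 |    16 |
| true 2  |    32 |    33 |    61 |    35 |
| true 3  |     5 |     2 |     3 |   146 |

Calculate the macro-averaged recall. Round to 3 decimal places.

0.730

Per-class recall (TP/(TP+FN)):
  0: TP=121, FN=5+0+7=12 → 121/133 = 0.9098
  1: TP=138, FN=22+22+16=60 → 138/198 = 0.6970
  2: TP=61, FN=32+33+35=100 → 61/161 = 0.3789
  3: TP=146, FN=5+2+3=10 → 146/156 = 0.9359
Macro-recall = mean = (0.9098 + 0.6970 + 0.3789 + 0.9359) / 4 = 0.730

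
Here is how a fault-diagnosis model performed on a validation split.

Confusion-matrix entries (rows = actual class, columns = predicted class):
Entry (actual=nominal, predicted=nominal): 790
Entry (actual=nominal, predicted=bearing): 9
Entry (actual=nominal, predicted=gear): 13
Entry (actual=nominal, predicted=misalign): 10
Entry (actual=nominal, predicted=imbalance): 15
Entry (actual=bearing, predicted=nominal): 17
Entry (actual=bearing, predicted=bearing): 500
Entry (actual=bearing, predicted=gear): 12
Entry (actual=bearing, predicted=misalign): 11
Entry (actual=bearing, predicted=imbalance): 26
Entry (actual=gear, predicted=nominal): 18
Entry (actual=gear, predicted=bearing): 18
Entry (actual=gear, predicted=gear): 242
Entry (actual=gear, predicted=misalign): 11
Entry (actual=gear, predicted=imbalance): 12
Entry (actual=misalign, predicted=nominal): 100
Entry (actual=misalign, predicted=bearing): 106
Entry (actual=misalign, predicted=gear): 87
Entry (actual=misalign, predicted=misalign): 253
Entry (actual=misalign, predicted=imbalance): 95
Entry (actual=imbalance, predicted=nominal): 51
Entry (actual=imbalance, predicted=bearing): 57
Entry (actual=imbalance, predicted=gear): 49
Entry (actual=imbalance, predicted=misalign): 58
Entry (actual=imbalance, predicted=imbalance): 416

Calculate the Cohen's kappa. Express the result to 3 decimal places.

0.668

Observed agreement pₒ = trace/N = 2201/2976 = 0.7396
Expected agreement pₑ = Σ (rowᵢ·colᵢ)/N² = (837·976 + 566·690 + 301·403 + 641·343 + 631·564)/2976² = 0.2150
κ = (pₒ − pₑ)/(1 − pₑ) = (0.7396 − 0.2150)/(1 − 0.2150) = 0.668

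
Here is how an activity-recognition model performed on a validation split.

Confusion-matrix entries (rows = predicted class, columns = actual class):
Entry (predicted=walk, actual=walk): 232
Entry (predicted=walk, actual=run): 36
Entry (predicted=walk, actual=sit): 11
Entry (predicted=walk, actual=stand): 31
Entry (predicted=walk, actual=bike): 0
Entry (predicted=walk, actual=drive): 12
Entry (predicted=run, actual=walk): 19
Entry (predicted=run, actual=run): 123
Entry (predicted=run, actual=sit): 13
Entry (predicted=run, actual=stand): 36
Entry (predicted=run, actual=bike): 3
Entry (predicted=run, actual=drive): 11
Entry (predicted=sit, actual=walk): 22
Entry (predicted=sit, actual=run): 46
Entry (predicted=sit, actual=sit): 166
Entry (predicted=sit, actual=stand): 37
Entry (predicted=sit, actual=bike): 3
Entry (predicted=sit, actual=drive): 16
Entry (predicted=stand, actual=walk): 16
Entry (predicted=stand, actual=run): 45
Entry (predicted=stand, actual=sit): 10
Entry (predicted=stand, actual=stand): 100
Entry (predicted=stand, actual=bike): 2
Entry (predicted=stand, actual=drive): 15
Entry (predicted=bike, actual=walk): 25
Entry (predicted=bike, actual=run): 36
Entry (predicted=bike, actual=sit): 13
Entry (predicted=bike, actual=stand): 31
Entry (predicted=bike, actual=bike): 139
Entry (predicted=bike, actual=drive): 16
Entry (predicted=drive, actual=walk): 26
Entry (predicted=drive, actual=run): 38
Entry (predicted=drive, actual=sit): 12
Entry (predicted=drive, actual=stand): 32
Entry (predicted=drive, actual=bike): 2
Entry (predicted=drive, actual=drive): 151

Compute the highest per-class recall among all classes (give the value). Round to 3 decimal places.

Per-class recall (TP/(TP+FN)):
  walk: TP=232, FN=19+22+16+25+26=108 → 232/340 = 0.6824
  run: TP=123, FN=36+46+45+36+38=201 → 123/324 = 0.3796
  sit: TP=166, FN=11+13+10+13+12=59 → 166/225 = 0.7378
  stand: TP=100, FN=31+36+37+31+32=167 → 100/267 = 0.3745
  bike: TP=139, FN=0+3+3+2+2=10 → 139/149 = 0.9329
  drive: TP=151, FN=12+11+16+15+16=70 → 151/221 = 0.6833
Highest is class 'bike' with recall = 0.933.

0.933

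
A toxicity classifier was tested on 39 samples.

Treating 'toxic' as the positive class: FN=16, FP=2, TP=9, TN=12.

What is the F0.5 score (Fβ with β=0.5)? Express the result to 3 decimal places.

0.652

Fβ = (1+β²)·TP / ((1+β²)·TP + β²·FN + FP), with β²=1/4
= 1.25·9 / (1.25·9 + 0.25·16 + 2) = 0.652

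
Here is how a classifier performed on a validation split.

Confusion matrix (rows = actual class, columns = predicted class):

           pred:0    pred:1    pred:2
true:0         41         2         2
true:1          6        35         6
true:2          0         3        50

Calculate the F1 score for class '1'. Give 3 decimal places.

0.805

Treat '1' as positive and all other classes as negative.
F1 score = 2·TP/(2·TP+FP+FN).
1: TP=35, FP=2+3=5, FN=6+6=12 → 70/87 = 0.8046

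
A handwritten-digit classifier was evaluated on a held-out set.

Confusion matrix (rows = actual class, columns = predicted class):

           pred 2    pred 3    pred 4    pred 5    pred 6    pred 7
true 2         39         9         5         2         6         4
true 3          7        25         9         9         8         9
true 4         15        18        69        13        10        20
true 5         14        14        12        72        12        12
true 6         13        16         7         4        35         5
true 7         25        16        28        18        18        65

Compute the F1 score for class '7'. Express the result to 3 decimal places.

Take TP from the diagonal, FP from the rest of the '7' prediction marginal, FN from the rest of the '7' actual marginal.
F1 score = 2·TP/(2·TP+FP+FN).
7: TP=65, FP=4+9+20+12+5=50, FN=25+16+28+18+18=105 → 130/285 = 0.4561

0.456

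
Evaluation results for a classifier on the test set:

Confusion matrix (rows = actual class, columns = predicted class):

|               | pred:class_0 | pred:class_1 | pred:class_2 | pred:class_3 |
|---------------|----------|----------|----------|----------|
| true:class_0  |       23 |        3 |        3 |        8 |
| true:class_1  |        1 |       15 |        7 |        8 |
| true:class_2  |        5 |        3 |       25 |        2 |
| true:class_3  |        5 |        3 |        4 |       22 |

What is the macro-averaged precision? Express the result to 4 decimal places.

Per-class precision (TP/(TP+FP)):
  class_0: TP=23, FP=1+5+5=11 → 23/34 = 0.67647
  class_1: TP=15, FP=3+3+3=9 → 15/24 = 0.62500
  class_2: TP=25, FP=3+7+4=14 → 25/39 = 0.64103
  class_3: TP=22, FP=8+8+2=18 → 22/40 = 0.55000
Macro-precision = mean = (0.67647 + 0.62500 + 0.64103 + 0.55000) / 4 = 0.6231

0.6231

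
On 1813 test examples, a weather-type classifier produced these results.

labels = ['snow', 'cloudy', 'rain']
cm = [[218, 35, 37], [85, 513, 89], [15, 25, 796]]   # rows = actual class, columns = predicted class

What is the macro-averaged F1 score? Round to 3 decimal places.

Per-class F1 score (2·TP/(2·TP+FP+FN)):
  snow: TP=218, FP=85+15=100, FN=35+37=72 → 436/608 = 0.7171
  cloudy: TP=513, FP=35+25=60, FN=85+89=174 → 1026/1260 = 0.8143
  rain: TP=796, FP=37+89=126, FN=15+25=40 → 1592/1758 = 0.9056
Macro-F1 score = mean = (0.7171 + 0.8143 + 0.9056) / 3 = 0.812

0.812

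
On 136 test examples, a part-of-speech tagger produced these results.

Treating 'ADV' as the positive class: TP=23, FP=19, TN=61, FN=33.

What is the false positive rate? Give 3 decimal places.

0.238

FPR = FP/(FP+TN) = 19/(19+61) = 0.238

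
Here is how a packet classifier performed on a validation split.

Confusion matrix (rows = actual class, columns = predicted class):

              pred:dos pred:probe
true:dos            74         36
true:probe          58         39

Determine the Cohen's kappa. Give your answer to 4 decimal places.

Observed agreement pₒ = trace/N = 113/207 = 0.54589
Expected agreement pₑ = Σ (rowᵢ·colᵢ)/N² = (110·132 + 97·75)/207² = 0.50865
κ = (pₒ − pₑ)/(1 − pₑ) = (0.54589 − 0.50865)/(1 − 0.50865) = 0.0758

0.0758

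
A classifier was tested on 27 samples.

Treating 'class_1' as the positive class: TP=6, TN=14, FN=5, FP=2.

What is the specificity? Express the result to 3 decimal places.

0.875

Specificity = TN/(TN+FP) = 14/(14+2) = 0.875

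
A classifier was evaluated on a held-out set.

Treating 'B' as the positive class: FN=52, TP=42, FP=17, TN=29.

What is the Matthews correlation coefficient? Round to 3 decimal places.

0.073

MCC = (TP·TN − FP·FN) / √((TP+FP)(TP+FN)(TN+FP)(TN+FN))
Numerator = 42·29 − 17·52 = 334
Denominator = √(59·94·46·81) = √20664396 = 4545.8108
MCC = 334 / 4545.8108 = 0.073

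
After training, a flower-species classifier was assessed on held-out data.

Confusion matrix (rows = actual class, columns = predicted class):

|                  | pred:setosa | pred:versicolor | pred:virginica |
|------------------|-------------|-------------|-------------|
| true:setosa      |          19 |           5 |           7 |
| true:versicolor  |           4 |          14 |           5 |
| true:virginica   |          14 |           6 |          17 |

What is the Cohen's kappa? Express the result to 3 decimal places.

Observed agreement pₒ = trace/N = 50/91 = 0.5495
Expected agreement pₑ = Σ (rowᵢ·colᵢ)/N² = (31·37 + 23·25 + 37·29)/91² = 0.3375
κ = (pₒ − pₑ)/(1 − pₑ) = (0.5495 − 0.3375)/(1 − 0.3375) = 0.320

0.320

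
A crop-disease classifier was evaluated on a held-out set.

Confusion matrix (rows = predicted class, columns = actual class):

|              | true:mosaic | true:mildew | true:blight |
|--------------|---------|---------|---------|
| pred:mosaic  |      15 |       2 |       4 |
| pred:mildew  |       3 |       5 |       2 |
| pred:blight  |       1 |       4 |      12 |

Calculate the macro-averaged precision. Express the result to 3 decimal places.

Per-class precision (TP/(TP+FP)):
  mosaic: TP=15, FP=2+4=6 → 15/21 = 0.7143
  mildew: TP=5, FP=3+2=5 → 5/10 = 0.5000
  blight: TP=12, FP=1+4=5 → 12/17 = 0.7059
Macro-precision = mean = (0.7143 + 0.5000 + 0.7059) / 3 = 0.640

0.640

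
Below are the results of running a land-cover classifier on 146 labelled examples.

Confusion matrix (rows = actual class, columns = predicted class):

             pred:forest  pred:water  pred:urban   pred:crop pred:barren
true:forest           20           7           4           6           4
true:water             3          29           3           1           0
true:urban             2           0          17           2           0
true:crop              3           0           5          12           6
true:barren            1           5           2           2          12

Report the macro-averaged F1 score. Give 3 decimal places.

Per-class F1 score (2·TP/(2·TP+FP+FN)):
  forest: TP=20, FP=3+2+3+1=9, FN=7+4+6+4=21 → 40/70 = 0.5714
  water: TP=29, FP=7+0+0+5=12, FN=3+3+1+0=7 → 58/77 = 0.7532
  urban: TP=17, FP=4+3+5+2=14, FN=2+0+2+0=4 → 34/52 = 0.6538
  crop: TP=12, FP=6+1+2+2=11, FN=3+0+5+6=14 → 24/49 = 0.4898
  barren: TP=12, FP=4+0+0+6=10, FN=1+5+2+2=10 → 24/44 = 0.5455
Macro-F1 score = mean = (0.5714 + 0.7532 + 0.6538 + 0.4898 + 0.5455) / 5 = 0.603

0.603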